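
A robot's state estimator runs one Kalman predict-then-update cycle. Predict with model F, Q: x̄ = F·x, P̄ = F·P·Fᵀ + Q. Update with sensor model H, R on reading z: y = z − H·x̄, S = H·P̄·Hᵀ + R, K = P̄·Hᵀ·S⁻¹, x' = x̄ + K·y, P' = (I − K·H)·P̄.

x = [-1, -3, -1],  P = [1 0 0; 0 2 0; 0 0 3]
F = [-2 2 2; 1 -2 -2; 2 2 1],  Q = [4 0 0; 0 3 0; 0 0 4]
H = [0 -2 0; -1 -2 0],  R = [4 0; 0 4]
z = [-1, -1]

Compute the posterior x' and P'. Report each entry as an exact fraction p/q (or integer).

x' = [-11/27, 20/27, -158/27]
P' = [404/81 -116/81 20/81; -116/81 71/81 -29/81; 20/81 -29/81 1058/81]

x̄ = F·x = [-6, 7, -9]
P̄ = F·P·Fᵀ + Q = [28 -22 10; -22 24 -12; 10 -12 19]
y = z − H·x̄ = [13, 7]
S = H·P̄·Hᵀ + R = [100 52; 52 40]
K = P̄·Hᵀ·S⁻¹ = [58/81 -43/81; -71/162 -13/162; 29/162 19/162]
x' = x̄ + K·y = [-11/27, 20/27, -158/27]
P' = (I − K·H)·P̄ = [404/81 -116/81 20/81; -116/81 71/81 -29/81; 20/81 -29/81 1058/81]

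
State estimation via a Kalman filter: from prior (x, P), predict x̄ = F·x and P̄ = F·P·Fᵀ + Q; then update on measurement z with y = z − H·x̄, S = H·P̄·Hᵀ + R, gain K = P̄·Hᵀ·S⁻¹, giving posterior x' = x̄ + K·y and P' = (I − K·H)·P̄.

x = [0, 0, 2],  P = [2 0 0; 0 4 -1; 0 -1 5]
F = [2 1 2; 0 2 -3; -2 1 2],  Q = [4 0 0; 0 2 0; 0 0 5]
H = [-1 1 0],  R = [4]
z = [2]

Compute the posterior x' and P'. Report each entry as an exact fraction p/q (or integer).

x̄ = F·x = [4, -6, 4]
P̄ = F·P·Fᵀ + Q = [32 -23 12; -23 75 -23; 12 -23 33]
y = z − H·x̄ = [12]
S = H·P̄·Hᵀ + R = [157]
K = P̄·Hᵀ·S⁻¹ = [-55/157; 98/157; -35/157]
x' = x̄ + K·y = [-32/157, 234/157, 208/157]
P' = (I − K·H)·P̄ = [1999/157 1779/157 -41/157; 1779/157 2171/157 -181/157; -41/157 -181/157 3956/157]

x' = [-32/157, 234/157, 208/157]
P' = [1999/157 1779/157 -41/157; 1779/157 2171/157 -181/157; -41/157 -181/157 3956/157]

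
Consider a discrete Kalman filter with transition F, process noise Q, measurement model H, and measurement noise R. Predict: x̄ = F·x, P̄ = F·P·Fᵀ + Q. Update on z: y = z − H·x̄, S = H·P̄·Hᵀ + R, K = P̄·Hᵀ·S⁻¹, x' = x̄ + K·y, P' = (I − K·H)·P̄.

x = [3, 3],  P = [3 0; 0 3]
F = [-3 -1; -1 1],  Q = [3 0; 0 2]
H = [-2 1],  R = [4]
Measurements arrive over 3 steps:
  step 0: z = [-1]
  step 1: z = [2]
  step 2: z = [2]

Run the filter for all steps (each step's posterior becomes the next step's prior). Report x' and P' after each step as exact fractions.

step 0: x' = [1/2, 5/6], P' = [3 4; 4 118/15]
step 1: x' = [-1352/1419, 194/1419], P' = [2507/1419 2402/1419; 2402/1419 5176/1419]
step 2: x' = [-127066/620583, 878842/620583], P' = [1105031/620583 1066762/620583; 1066762/620583 2261144/620583]

step 0: x̄ = F·x = [-12, 0]
step 0: P̄ = F·P·Fᵀ + Q = [33 6; 6 8]
step 0: y = z − H·x̄ = [-25]
step 0: S = H·P̄·Hᵀ + R = [120]
step 0: K = P̄·Hᵀ·S⁻¹ = [-1/2; -1/30]
step 0: x' = x̄ + K·y = [1/2, 5/6]
step 0: P' = (I − K·H)·P̄ = [3 4; 4 118/15]
step 1: x̄ = F·x = [-7/3, 1/3]
step 1: P̄ = F·P·Fᵀ + Q = [928/15 -103/15; -103/15 73/15]
step 1: y = z − H·x̄ = [-3]
step 1: S = H·P̄·Hᵀ + R = [1419/5]
step 1: K = P̄·Hᵀ·S⁻¹ = [-653/1419; 31/473]
step 1: x' = x̄ + K·y = [-1352/1419, 194/1419]
step 1: P' = (I − K·H)·P̄ = [2507/1419 2402/1419; 2402/1419 5176/1419]
step 2: x̄ = F·x = [3862/1419, 1546/1419]
step 2: P̄ = F·P·Fᵀ + Q = [46408/1419 -2459/1419; -2459/1419 5717/1419]
step 2: y = z − H·x̄ = [9016/1419]
step 2: S = H·P̄·Hᵀ + R = [206861/1419]
step 2: K = P̄·Hᵀ·S⁻¹ = [-95275/206861; 10635/206861]
step 2: x' = x̄ + K·y = [-127066/620583, 878842/620583]
step 2: P' = (I − K·H)·P̄ = [1105031/620583 1066762/620583; 1066762/620583 2261144/620583]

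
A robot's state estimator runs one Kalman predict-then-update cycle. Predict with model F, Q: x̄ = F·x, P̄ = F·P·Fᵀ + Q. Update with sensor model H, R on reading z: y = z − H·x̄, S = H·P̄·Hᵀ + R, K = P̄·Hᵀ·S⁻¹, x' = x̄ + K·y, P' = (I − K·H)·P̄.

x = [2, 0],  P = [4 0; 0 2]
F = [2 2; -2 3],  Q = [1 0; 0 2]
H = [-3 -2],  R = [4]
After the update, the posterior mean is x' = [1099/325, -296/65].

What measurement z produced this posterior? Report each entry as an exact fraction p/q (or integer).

x̄ = F·x = [4, -4]
P̄ = F·P·Fᵀ + Q = [25 -4; -4 36]
S = H·P̄·Hᵀ + R = [325]
K = P̄·Hᵀ·S⁻¹ = [-67/325; -12/65]
x' − x̄ = [-201/325, -36/65] = K·y
y = (KᵀK)⁻¹·Kᵀ·(x' − x̄) = [3]
z = y + H·x̄ = [3] + [-4] = [-1]

z = [-1]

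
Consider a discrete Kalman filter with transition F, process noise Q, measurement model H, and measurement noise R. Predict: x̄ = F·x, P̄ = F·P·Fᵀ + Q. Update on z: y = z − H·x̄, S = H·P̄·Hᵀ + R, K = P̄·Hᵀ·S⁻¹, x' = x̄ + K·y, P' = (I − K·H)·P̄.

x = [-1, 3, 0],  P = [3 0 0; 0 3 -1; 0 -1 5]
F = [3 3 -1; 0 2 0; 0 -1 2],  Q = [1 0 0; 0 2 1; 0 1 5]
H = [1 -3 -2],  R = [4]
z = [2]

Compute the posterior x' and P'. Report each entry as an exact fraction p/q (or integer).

x̄ = F·x = [6, 6, -3]
P̄ = F·P·Fᵀ + Q = [66 20 -26; 20 14 -9; -26 -9 32]
y = z − H·x̄ = [8]
S = H·P̄·Hᵀ + R = [200]
K = P̄·Hᵀ·S⁻¹ = [29/100; -1/50; -63/200]
x' = x̄ + K·y = [208/25, 146/25, -138/25]
P' = (I − K·H)·P̄ = [2459/50 529/25 -773/100; 529/25 348/25 -513/50; -773/100 -513/50 2431/200]

x' = [208/25, 146/25, -138/25]
P' = [2459/50 529/25 -773/100; 529/25 348/25 -513/50; -773/100 -513/50 2431/200]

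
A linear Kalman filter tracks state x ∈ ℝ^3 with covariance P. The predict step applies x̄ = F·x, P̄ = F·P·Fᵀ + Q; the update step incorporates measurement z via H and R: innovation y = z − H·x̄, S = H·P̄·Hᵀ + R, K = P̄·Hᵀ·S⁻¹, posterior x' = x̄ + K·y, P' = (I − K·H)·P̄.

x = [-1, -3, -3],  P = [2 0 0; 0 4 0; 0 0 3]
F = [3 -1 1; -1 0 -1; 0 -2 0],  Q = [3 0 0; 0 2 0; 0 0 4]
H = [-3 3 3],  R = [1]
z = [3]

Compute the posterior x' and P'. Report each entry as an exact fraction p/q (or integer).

x' = [795/257, 164/257, 894/257]
P' = [6823/514 -225/257 3622/257; -225/257 647/257 -864/257; 3622/257 -864/257 4492/257]

x̄ = F·x = [-3, 4, 6]
P̄ = F·P·Fᵀ + Q = [28 -9 8; -9 7 0; 8 0 20]
y = z − H·x̄ = [-36]
S = H·P̄·Hᵀ + R = [514]
K = P̄·Hᵀ·S⁻¹ = [-87/514; 24/257; 18/257]
x' = x̄ + K·y = [795/257, 164/257, 894/257]
P' = (I − K·H)·P̄ = [6823/514 -225/257 3622/257; -225/257 647/257 -864/257; 3622/257 -864/257 4492/257]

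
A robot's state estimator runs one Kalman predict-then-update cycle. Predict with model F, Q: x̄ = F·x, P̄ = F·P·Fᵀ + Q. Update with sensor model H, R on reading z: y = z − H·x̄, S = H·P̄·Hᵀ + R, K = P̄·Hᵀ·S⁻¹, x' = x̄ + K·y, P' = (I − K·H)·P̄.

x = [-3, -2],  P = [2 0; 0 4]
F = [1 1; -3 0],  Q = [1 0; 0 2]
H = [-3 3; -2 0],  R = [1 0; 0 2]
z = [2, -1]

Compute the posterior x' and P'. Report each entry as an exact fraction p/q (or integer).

x̄ = F·x = [-5, 9]
P̄ = F·P·Fᵀ + Q = [7 -6; -6 20]
y = z − H·x̄ = [-40, -11]
S = H·P̄·Hᵀ + R = [352 78; 78 30]
K = P̄·Hᵀ·S⁻¹ = [-13/746 -943/2238; 117/373 -155/373]
x' = x̄ + K·y = [743/2238, 382/373]
P' = (I − K·H)·P̄ = [943/2238 155/373; 155/373 194/373]

x' = [743/2238, 382/373]
P' = [943/2238 155/373; 155/373 194/373]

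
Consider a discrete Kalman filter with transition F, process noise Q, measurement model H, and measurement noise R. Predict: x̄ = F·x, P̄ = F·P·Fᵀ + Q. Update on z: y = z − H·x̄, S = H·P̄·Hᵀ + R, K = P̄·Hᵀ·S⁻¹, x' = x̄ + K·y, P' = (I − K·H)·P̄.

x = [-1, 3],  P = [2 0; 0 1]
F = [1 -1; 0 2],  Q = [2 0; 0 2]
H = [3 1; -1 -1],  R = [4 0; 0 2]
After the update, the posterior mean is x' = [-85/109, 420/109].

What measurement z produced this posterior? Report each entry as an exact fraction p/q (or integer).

x̄ = F·x = [-4, 6]
P̄ = F·P·Fᵀ + Q = [5 -2; -2 6]
S = H·P̄·Hᵀ + R = [43 -13; -13 9]
K = P̄·Hᵀ·S⁻¹ = [39/109 20/109; -26/109 -86/109]
x' − x̄ = [351/109, -234/109] = K·y
y = (KᵀK)⁻¹·Kᵀ·(x' − x̄) = [9, 0]
z = y + H·x̄ = [9, 0] + [-6, -2] = [3, -2]

z = [3, -2]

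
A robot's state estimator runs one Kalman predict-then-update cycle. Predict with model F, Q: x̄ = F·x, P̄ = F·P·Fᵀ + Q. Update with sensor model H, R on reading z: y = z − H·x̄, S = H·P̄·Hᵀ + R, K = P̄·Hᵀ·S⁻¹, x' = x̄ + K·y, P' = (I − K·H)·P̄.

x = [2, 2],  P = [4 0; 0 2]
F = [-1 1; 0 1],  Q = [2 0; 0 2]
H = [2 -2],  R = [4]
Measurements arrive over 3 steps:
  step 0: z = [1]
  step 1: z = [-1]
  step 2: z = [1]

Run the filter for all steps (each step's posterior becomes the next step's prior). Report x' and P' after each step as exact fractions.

step 0: x̄ = F·x = [0, 2]
step 0: P̄ = F·P·Fᵀ + Q = [8 2; 2 4]
step 0: y = z − H·x̄ = [5]
step 0: S = H·P̄·Hᵀ + R = [36]
step 0: K = P̄·Hᵀ·S⁻¹ = [1/3; -1/9]
step 0: x' = x̄ + K·y = [5/3, 13/9]
step 0: P' = (I − K·H)·P̄ = [4 10/3; 10/3 32/9]
step 1: x̄ = F·x = [-2/9, 13/9]
step 1: P̄ = F·P·Fᵀ + Q = [26/9 2/9; 2/9 50/9]
step 1: y = z − H·x̄ = [7/3]
step 1: S = H·P̄·Hᵀ + R = [36]
step 1: K = P̄·Hᵀ·S⁻¹ = [4/27; -8/27]
step 1: x' = x̄ + K·y = [10/81, 61/81]
step 1: P' = (I − K·H)·P̄ = [170/81 146/81; 146/81 194/81]
step 2: x̄ = F·x = [17/27, 61/81]
step 2: P̄ = F·P·Fᵀ + Q = [26/9 16/27; 16/27 356/81]
step 2: y = z − H·x̄ = [101/81]
step 2: S = H·P̄·Hᵀ + R = [2300/81]
step 2: K = P̄·Hᵀ·S⁻¹ = [93/575; -154/575]
step 2: x' = x̄ + K·y = [478/575, 241/575]
step 2: P' = (I − K·H)·P̄ = [1234/575 1048/575; 1048/575 1356/575]

step 0: x' = [5/3, 13/9], P' = [4 10/3; 10/3 32/9]
step 1: x' = [10/81, 61/81], P' = [170/81 146/81; 146/81 194/81]
step 2: x' = [478/575, 241/575], P' = [1234/575 1048/575; 1048/575 1356/575]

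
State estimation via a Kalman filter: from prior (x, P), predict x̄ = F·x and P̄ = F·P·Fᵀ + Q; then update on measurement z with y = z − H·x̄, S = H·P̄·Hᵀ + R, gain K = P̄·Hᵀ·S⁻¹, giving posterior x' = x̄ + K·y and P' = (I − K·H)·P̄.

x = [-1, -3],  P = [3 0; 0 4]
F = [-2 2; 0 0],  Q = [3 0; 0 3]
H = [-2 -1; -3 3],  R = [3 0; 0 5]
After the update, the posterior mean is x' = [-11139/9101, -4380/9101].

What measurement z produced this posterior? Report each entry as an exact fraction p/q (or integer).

z = [3, 2]

x̄ = F·x = [-4, 0]
P̄ = F·P·Fᵀ + Q = [31 0; 0 3]
S = H·P̄·Hᵀ + R = [130 177; 177 311]
K = P̄·Hᵀ·S⁻¹ = [-2821/9101 -1116/9101; -2526/9101 1701/9101]
x' − x̄ = [25265/9101, -4380/9101] = K·y
y = (KᵀK)⁻¹·Kᵀ·(x' − x̄) = [-5, -10]
z = y + H·x̄ = [-5, -10] + [8, 12] = [3, 2]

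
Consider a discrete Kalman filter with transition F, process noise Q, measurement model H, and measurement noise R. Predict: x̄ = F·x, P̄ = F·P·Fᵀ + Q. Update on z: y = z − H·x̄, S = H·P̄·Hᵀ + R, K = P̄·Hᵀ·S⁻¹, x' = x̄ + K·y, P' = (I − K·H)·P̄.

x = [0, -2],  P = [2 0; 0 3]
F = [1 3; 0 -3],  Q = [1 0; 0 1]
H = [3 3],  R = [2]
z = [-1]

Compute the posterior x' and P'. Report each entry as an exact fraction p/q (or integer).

x' = [-237/38, 225/38]
P' = [1059/38 -1053/38; -1053/38 1055/38]

x̄ = F·x = [-6, 6]
P̄ = F·P·Fᵀ + Q = [30 -27; -27 28]
y = z − H·x̄ = [-1]
S = H·P̄·Hᵀ + R = [38]
K = P̄·Hᵀ·S⁻¹ = [9/38; 3/38]
x' = x̄ + K·y = [-237/38, 225/38]
P' = (I − K·H)·P̄ = [1059/38 -1053/38; -1053/38 1055/38]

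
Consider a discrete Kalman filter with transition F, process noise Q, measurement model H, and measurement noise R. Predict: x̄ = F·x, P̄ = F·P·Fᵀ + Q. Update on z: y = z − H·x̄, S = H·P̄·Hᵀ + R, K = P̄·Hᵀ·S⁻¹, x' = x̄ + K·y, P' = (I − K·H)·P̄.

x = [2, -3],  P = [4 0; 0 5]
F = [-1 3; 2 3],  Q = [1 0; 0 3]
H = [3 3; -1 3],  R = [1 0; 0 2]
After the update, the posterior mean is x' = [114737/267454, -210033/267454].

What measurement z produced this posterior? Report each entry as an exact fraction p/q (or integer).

z = [-1, -3]

x̄ = F·x = [-11, -5]
P̄ = F·P·Fᵀ + Q = [50 37; 37 64]
S = H·P̄·Hᵀ + R = [1693 648; 648 406]
K = P̄·Hᵀ·S⁻¹ = [33219/133727 -65855/267454; 11289/133727 66071/267454]
x' − x̄ = [3056731/267454, 1127237/267454] = K·y
y = (KᵀK)⁻¹·Kᵀ·(x' − x̄) = [47, 1]
z = y + H·x̄ = [47, 1] + [-48, -4] = [-1, -3]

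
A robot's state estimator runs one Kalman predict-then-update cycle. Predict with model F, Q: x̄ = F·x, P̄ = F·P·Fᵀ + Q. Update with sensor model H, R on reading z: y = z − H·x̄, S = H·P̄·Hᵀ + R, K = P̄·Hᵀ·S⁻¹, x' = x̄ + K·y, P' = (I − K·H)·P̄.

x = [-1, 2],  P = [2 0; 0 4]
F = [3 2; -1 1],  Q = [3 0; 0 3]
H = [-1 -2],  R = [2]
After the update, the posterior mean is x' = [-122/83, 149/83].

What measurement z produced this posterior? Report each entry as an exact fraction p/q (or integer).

z = [-2]

x̄ = F·x = [1, 3]
P̄ = F·P·Fᵀ + Q = [37 2; 2 9]
S = H·P̄·Hᵀ + R = [83]
K = P̄·Hᵀ·S⁻¹ = [-41/83; -20/83]
x' − x̄ = [-205/83, -100/83] = K·y
y = (KᵀK)⁻¹·Kᵀ·(x' − x̄) = [5]
z = y + H·x̄ = [5] + [-7] = [-2]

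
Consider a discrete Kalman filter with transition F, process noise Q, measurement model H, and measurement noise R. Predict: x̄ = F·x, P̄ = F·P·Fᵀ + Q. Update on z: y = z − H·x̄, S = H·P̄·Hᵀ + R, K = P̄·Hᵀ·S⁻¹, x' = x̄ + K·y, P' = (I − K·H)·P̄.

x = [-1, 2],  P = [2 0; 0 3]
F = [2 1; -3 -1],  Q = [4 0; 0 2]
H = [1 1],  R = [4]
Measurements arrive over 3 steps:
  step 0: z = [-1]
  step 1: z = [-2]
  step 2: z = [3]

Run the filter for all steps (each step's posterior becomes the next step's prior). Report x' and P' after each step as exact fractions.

step 0: x' = [0, -1/3], P' = [15 -15; -15 53/3]
step 1: x' = [41/75, -167/75], P' = [1262/75 -1394/75; -1394/75 1778/75]
step 2: x' = [-1306/503, 2549/503], P' = [8099/503 -8929/503; -8929/503 11471/503]

step 0: x̄ = F·x = [0, 1]
step 0: P̄ = F·P·Fᵀ + Q = [15 -15; -15 23]
step 0: y = z − H·x̄ = [-2]
step 0: S = H·P̄·Hᵀ + R = [12]
step 0: K = P̄·Hᵀ·S⁻¹ = [0; 2/3]
step 0: x' = x̄ + K·y = [0, -1/3]
step 0: P' = (I − K·H)·P̄ = [15 -15; -15 53/3]
step 1: x̄ = F·x = [-1/3, 1/3]
step 1: P̄ = F·P·Fᵀ + Q = [65/3 -98/3; -98/3 194/3]
step 1: y = z − H·x̄ = [-2]
step 1: S = H·P̄·Hᵀ + R = [25]
step 1: K = P̄·Hᵀ·S⁻¹ = [-11/25; 32/25]
step 1: x' = x̄ + K·y = [41/75, -167/75]
step 1: P' = (I − K·H)·P̄ = [1262/75 -1394/75; -1394/75 1778/75]
step 2: x̄ = F·x = [-17/15, 44/75]
step 2: P̄ = F·P·Fᵀ + Q = [62/3 -476/15; -476/15 4922/75]
step 2: y = z − H·x̄ = [266/75]
step 2: S = H·P̄·Hᵀ + R = [2012/75]
step 2: K = P̄·Hᵀ·S⁻¹ = [-415/1006; 1271/1006]
step 2: x' = x̄ + K·y = [-1306/503, 2549/503]
step 2: P' = (I − K·H)·P̄ = [8099/503 -8929/503; -8929/503 11471/503]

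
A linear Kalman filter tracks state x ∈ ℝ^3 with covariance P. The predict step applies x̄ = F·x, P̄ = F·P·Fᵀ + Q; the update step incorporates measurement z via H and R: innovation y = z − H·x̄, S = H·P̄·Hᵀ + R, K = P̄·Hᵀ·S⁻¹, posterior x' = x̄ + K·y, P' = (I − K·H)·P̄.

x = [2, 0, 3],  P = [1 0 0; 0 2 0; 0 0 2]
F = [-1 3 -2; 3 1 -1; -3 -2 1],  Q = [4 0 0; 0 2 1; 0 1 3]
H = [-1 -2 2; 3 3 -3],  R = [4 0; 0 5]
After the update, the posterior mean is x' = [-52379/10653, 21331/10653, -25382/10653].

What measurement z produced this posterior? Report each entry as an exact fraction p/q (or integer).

z = [-3, -1]

x̄ = F·x = [-8, 3, -3]
P̄ = F·P·Fᵀ + Q = [31 7 -13; 7 15 -14; -13 -14 22]
S = H·P̄·Hᵀ + R = [375 -663; -663 1229]
K = P̄·Hᵀ·S⁻¹ = [7090/10653 1717/3551; -8281/21306 -865/7102; 3502/10653 205/3551]
x' − x̄ = [32845/10653, -10628/10653, 6577/10653] = K·y
y = (KᵀK)⁻¹·Kᵀ·(x' − x̄) = [1, 5]
z = y + H·x̄ = [1, 5] + [-4, -6] = [-3, -1]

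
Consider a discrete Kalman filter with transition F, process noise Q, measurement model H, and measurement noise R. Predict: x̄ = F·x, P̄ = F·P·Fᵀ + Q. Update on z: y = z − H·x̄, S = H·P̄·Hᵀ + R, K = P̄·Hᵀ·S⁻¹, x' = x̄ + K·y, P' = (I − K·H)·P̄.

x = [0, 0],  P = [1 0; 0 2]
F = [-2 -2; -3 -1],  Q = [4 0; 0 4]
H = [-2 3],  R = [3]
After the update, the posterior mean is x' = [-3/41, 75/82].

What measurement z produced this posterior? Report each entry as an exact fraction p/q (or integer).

z = [3]

x̄ = F·x = [0, 0]
P̄ = F·P·Fᵀ + Q = [16 10; 10 15]
S = H·P̄·Hᵀ + R = [82]
K = P̄·Hᵀ·S⁻¹ = [-1/41; 25/82]
x' − x̄ = [-3/41, 75/82] = K·y
y = (KᵀK)⁻¹·Kᵀ·(x' − x̄) = [3]
z = y + H·x̄ = [3] + [0] = [3]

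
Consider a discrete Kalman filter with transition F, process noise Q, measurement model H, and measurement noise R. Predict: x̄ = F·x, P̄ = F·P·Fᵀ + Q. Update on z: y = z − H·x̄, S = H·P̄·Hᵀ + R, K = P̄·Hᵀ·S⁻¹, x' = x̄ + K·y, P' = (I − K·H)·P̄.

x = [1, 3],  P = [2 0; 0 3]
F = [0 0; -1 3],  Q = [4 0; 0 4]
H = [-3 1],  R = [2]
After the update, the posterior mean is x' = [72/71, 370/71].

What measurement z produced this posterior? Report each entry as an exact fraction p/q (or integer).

z = [2]

x̄ = F·x = [0, 8]
P̄ = F·P·Fᵀ + Q = [4 0; 0 33]
S = H·P̄·Hᵀ + R = [71]
K = P̄·Hᵀ·S⁻¹ = [-12/71; 33/71]
x' − x̄ = [72/71, -198/71] = K·y
y = (KᵀK)⁻¹·Kᵀ·(x' − x̄) = [-6]
z = y + H·x̄ = [-6] + [8] = [2]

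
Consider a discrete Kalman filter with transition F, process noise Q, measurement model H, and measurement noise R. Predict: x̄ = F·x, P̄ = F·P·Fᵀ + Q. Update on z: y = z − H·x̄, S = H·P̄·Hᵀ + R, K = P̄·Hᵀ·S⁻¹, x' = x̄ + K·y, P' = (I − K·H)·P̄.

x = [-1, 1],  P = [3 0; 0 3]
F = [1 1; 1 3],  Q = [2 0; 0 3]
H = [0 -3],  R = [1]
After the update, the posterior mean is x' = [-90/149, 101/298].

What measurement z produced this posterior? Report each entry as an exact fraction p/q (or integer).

x̄ = F·x = [0, 2]
P̄ = F·P·Fᵀ + Q = [8 12; 12 33]
S = H·P̄·Hᵀ + R = [298]
K = P̄·Hᵀ·S⁻¹ = [-18/149; -99/298]
x' − x̄ = [-90/149, -495/298] = K·y
y = (KᵀK)⁻¹·Kᵀ·(x' − x̄) = [5]
z = y + H·x̄ = [5] + [-6] = [-1]

z = [-1]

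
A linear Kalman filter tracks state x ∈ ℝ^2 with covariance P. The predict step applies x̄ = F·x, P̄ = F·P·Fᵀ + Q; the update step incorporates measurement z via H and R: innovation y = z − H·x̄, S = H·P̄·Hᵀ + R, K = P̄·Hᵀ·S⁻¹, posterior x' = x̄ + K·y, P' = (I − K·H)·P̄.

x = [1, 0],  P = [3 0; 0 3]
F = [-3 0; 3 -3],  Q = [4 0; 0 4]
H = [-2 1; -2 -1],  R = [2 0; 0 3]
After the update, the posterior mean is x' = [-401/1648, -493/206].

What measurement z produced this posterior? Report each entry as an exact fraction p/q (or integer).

z = [-2, 3]

x̄ = F·x = [-3, 3]
P̄ = F·P·Fᵀ + Q = [31 -27; -27 58]
S = H·P̄·Hᵀ + R = [292 66; 66 77]
K = P̄·Hᵀ·S⁻¹ = [-413/1648 -2173/9064; 101/206 -535/1133]
x' − x̄ = [4543/1648, -1111/206] = K·y
y = (KᵀK)⁻¹·Kᵀ·(x' − x̄) = [-11, 0]
z = y + H·x̄ = [-11, 0] + [9, 3] = [-2, 3]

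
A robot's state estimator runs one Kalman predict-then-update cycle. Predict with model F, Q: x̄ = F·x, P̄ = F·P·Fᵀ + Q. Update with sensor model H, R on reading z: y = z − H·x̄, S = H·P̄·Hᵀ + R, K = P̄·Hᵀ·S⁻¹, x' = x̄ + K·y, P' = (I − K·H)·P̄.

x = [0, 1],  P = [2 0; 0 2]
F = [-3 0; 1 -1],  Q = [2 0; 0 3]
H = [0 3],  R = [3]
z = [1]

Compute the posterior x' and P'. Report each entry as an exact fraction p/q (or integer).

x̄ = F·x = [0, -1]
P̄ = F·P·Fᵀ + Q = [20 -6; -6 7]
y = z − H·x̄ = [4]
S = H·P̄·Hᵀ + R = [66]
K = P̄·Hᵀ·S⁻¹ = [-3/11; 7/22]
x' = x̄ + K·y = [-12/11, 3/11]
P' = (I − K·H)·P̄ = [166/11 -3/11; -3/11 7/22]

x' = [-12/11, 3/11]
P' = [166/11 -3/11; -3/11 7/22]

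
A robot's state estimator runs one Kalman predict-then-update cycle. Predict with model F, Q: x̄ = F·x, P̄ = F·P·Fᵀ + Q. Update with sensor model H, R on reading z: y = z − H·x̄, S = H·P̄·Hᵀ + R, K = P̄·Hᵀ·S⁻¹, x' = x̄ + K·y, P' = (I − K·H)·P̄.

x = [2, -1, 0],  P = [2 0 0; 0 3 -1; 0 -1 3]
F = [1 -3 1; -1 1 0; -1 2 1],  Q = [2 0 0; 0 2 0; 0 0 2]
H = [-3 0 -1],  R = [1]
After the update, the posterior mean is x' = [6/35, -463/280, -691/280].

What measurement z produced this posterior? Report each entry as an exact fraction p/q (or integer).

z = [2]

x̄ = F·x = [5, -3, -4]
P̄ = F·P·Fᵀ + Q = [40 -12 -16; -12 7 7; -16 7 15]
S = H·P̄·Hᵀ + R = [280]
K = P̄·Hᵀ·S⁻¹ = [-13/35; 29/280; 33/280]
x' − x̄ = [-169/35, 377/280, 429/280] = K·y
y = (KᵀK)⁻¹·Kᵀ·(x' − x̄) = [13]
z = y + H·x̄ = [13] + [-11] = [2]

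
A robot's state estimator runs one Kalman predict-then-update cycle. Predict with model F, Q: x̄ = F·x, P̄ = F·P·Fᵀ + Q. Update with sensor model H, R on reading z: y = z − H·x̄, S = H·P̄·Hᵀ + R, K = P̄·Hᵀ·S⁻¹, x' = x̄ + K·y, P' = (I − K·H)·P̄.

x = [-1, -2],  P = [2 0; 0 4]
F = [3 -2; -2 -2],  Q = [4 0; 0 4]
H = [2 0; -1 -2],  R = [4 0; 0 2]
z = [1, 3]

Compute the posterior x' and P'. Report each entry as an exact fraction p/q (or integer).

x̄ = F·x = [1, 6]
P̄ = F·P·Fᵀ + Q = [38 4; 4 28]
y = z − H·x̄ = [-1, 16]
S = H·P̄·Hᵀ + R = [156 -92; -92 168]
K = P̄·Hᵀ·S⁻¹ = [1067/2218 -23/2218; -261/1109 -539/1109]
x' = x̄ + K·y = [783/2218, -1709/1109]
P' = (I − K·H)·P̄ = [1067/1109 -522/1109; -522/1109 800/1109]

x' = [783/2218, -1709/1109]
P' = [1067/1109 -522/1109; -522/1109 800/1109]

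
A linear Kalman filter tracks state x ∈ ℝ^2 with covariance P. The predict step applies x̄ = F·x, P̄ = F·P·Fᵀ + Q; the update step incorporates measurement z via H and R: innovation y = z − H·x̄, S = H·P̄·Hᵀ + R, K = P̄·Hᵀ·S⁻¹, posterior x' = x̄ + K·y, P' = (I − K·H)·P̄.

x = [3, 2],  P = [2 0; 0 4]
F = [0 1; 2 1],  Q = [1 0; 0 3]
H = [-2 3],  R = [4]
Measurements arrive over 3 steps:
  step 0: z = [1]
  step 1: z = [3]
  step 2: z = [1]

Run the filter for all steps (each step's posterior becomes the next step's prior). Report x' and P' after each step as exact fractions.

step 0: x̄ = F·x = [2, 8]
step 0: P̄ = F·P·Fᵀ + Q = [5 4; 4 15]
step 0: y = z − H·x̄ = [-19]
step 0: S = H·P̄·Hᵀ + R = [111]
step 0: K = P̄·Hᵀ·S⁻¹ = [2/111; 1/3]
step 0: x' = x̄ + K·y = [184/111, 5/3]
step 0: P' = (I − K·H)·P̄ = [551/111 10/3; 10/3 8/3]
step 1: x̄ = F·x = [5/3, 553/111]
step 1: P̄ = F·P·Fᵀ + Q = [11/3 28/3; 28/3 4313/111]
step 1: y = z − H·x̄ = [-956/111]
step 1: S = H·P̄·Hᵀ + R = [28457/111]
step 1: K = P̄·Hᵀ·S⁻¹ = [2294/28457; 10867/28457]
step 1: x' = x̄ + K·y = [27671/28457, 48179/28457]
step 1: P' = (I − K·H)·P̄ = [56933/28457 41014/28457; 41014/28457 41832/28457]
step 2: x̄ = F·x = [48179/28457, 9411/2587]
step 2: P̄ = F·P·Fᵀ + Q = [70289/28457 11260/2587; 11260/2587 47181/2587]
step 2: y = z − H·x̄ = [-185748/28457]
step 2: S = H·P̄·Hᵀ + R = [3579583/28457]
step 2: K = P̄·Hᵀ·S⁻¹ = [231002/3579583; 1309253/3579583]
step 2: x' = x̄ + K·y = [4552573/3579583, 4475907/3579583]
step 2: P' = (I − K·H)·P̄ = [6966419/3579583 4952282/3579583; 4952282/3579583 5047192/3579583]

step 0: x' = [184/111, 5/3], P' = [551/111 10/3; 10/3 8/3]
step 1: x' = [27671/28457, 48179/28457], P' = [56933/28457 41014/28457; 41014/28457 41832/28457]
step 2: x' = [4552573/3579583, 4475907/3579583], P' = [6966419/3579583 4952282/3579583; 4952282/3579583 5047192/3579583]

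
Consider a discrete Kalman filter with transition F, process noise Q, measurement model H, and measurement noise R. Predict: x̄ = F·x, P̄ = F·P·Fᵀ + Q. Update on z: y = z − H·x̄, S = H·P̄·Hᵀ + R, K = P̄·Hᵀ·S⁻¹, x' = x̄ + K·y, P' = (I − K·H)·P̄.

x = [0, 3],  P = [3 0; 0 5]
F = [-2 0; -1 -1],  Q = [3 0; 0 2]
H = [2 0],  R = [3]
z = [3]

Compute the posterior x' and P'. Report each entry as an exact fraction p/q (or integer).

x̄ = F·x = [0, -3]
P̄ = F·P·Fᵀ + Q = [15 6; 6 10]
y = z − H·x̄ = [3]
S = H·P̄·Hᵀ + R = [63]
K = P̄·Hᵀ·S⁻¹ = [10/21; 4/21]
x' = x̄ + K·y = [10/7, -17/7]
P' = (I − K·H)·P̄ = [5/7 2/7; 2/7 54/7]

x' = [10/7, -17/7]
P' = [5/7 2/7; 2/7 54/7]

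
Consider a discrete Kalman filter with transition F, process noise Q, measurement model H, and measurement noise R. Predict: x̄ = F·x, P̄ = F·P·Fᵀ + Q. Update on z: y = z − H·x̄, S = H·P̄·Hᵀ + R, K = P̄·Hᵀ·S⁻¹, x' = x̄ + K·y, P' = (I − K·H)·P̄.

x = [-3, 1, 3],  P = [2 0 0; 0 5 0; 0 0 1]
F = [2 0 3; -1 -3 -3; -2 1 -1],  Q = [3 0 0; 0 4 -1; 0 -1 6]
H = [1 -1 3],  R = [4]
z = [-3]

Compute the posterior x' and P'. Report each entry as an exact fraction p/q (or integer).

x' = [3, 99/139, -227/139]
P' = [20 -13 -11; -13 3340/139 1649/139; -11 1649/139 1098/139]

x̄ = F·x = [3, -9, 4]
P̄ = F·P·Fᵀ + Q = [20 -13 -11; -13 60 -9; -11 -9 20]
y = z − H·x̄ = [-27]
S = H·P̄·Hᵀ + R = [278]
K = P̄·Hᵀ·S⁻¹ = [0; -50/139; 29/139]
x' = x̄ + K·y = [3, 99/139, -227/139]
P' = (I − K·H)·P̄ = [20 -13 -11; -13 3340/139 1649/139; -11 1649/139 1098/139]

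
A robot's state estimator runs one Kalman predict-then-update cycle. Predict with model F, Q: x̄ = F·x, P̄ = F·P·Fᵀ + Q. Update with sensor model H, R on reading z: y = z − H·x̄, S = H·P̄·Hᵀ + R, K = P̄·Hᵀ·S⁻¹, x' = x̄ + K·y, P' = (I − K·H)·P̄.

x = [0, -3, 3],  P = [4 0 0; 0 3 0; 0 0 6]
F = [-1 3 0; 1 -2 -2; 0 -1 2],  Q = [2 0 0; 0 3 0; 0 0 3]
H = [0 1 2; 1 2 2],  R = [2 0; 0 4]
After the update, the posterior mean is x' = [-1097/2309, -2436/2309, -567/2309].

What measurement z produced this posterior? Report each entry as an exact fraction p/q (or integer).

x̄ = F·x = [-9, 0, 9]
P̄ = F·P·Fᵀ + Q = [33 -22 -9; -22 43 -18; -9 -18 30]
S = H·P̄·Hᵀ + R = [93 58; 58 61]
K = P̄·Hᵀ·S⁻¹ = [-758/2309 -377/2309; -1197/2309 2198/2309; 1692/2309 -1041/2309]
x' − x̄ = [19684/2309, -2436/2309, -21348/2309] = K·y
y = (KᵀK)⁻¹·Kᵀ·(x' − x̄) = [-20, -12]
z = y + H·x̄ = [-20, -12] + [18, 9] = [-2, -3]

z = [-2, -3]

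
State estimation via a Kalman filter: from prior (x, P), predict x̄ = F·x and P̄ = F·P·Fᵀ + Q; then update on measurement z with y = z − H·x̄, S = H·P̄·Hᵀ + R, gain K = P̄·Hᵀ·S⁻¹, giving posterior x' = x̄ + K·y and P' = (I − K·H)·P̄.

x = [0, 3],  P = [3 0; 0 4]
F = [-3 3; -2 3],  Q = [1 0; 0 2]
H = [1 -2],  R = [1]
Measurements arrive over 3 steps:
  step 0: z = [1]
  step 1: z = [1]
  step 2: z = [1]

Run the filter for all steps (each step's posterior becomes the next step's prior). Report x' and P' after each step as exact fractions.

step 0: x̄ = F·x = [9, 9]
step 0: P̄ = F·P·Fᵀ + Q = [64 54; 54 50]
step 0: y = z − H·x̄ = [10]
step 0: S = H·P̄·Hᵀ + R = [49]
step 0: K = P̄·Hᵀ·S⁻¹ = [-44/49; -46/49]
step 0: x' = x̄ + K·y = [1/49, -19/49]
step 0: P' = (I − K·H)·P̄ = [1200/49 622/49; 622/49 334/49]
step 1: x̄ = F·x = [-60/49, -59/49]
step 1: P̄ = F·P·Fᵀ + Q = [2659/49 876/49; 876/49 440/49]
step 1: y = z − H·x̄ = [-9/49]
step 1: S = H·P̄·Hᵀ + R = [964/49]
step 1: K = P̄·Hᵀ·S⁻¹ = [907/964; -1/241]
step 1: x' = x̄ + K·y = [-1347/964, -290/241]
step 1: P' = (I − K·H)·P̄ = [35523/964 4327/241; 4327/241 2164/241]
step 2: x̄ = F·x = [561/964, -393/482]
step 2: P̄ = F·P·Fᵀ + Q = [87031/964 15711/482; 15711/482 3557/241]
step 2: y = z − H·x̄ = [-1169/964]
step 2: S = H·P̄·Hᵀ + R = [19219/964]
step 2: K = P̄·Hᵀ·S⁻¹ = [24187/19219; 2966/19219]
step 2: x' = x̄ + K·y = [-18146/19219, -19267/19219]
step 2: P' = (I − K·H)·P̄ = [1128255/19219 552034/19219; 552034/19219 274534/19219]

step 0: x' = [1/49, -19/49], P' = [1200/49 622/49; 622/49 334/49]
step 1: x' = [-1347/964, -290/241], P' = [35523/964 4327/241; 4327/241 2164/241]
step 2: x' = [-18146/19219, -19267/19219], P' = [1128255/19219 552034/19219; 552034/19219 274534/19219]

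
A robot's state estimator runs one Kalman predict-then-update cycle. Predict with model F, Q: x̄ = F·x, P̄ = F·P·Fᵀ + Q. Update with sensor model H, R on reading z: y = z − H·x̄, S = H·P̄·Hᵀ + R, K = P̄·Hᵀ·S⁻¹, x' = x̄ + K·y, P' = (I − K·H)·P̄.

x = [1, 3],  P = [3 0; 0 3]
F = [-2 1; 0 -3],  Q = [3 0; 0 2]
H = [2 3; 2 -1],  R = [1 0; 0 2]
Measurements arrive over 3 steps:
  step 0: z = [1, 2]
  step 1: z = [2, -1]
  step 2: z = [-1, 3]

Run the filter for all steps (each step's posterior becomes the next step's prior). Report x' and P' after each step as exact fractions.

step 0: x' = [25348/28813, -8346/28813], P' = [8415/28813 -4428/28813; -4428/28813 5350/28813]
step 1: x' = [-1216448/5422413, 4268776/5422413], P' = [4537139/16267239 -2355238/16267239; -2355238/16267239 2880920/16267239]
step 2: x' = [9266501983/8913514238, -9464853599/8913514238], P' = [1241091044/4456757119 -643737079/4456757119; -643737079/4456757119 788051361/4456757119]

step 0: x̄ = F·x = [1, -9]
step 0: P̄ = F·P·Fᵀ + Q = [18 -9; -9 29]
step 0: y = z − H·x̄ = [26, -9]
step 0: S = H·P̄·Hᵀ + R = [226 -51; -51 139]
step 0: K = P̄·Hᵀ·S⁻¹ = [3546/28813 10629/28813; 7194/28813 -7103/28813]
step 0: x' = x̄ + K·y = [25348/28813, -8346/28813]
step 0: P' = (I − K·H)·P̄ = [8415/28813 -4428/28813; -4428/28813 5350/28813]
step 1: x̄ = F·x = [-59042/28813, 25038/28813]
step 1: P̄ = F·P·Fᵀ + Q = [143161/28813 -42618/28813; -42618/28813 105776/28813]
step 1: y = z − H·x̄ = [100596/28813, 114309/28813]
step 1: S = H·P̄·Hᵀ + R = [1042025/28813 84844/28813; 84844/28813 906518/28813]
step 1: K = P̄·Hᵀ·S⁻¹ = [2008564/16267239 5714758/16267239; 3932284/16267239 -3795698/16267239]
step 1: x' = x̄ + K·y = [-1216448/5422413, 4268776/5422413]
step 1: P' = (I − K·H)·P̄ = [4537139/16267239 -2355238/16267239; -2355238/16267239 2880920/16267239]
step 2: x̄ = F·x = [6701672/5422413, -4268776/1807471]
step 2: P̄ = F·P·Fᵀ + Q = [79252145/16267239 -7591396/5422413; -7591396/5422413 6495862/1807471]
step 2: y = z − H·x̄ = [19593227/5422413, -9942433/5422413]
step 2: S = H·P̄·Hᵀ + R = [586150385/16267239 50523554/16267239; 50523554/16267239 499102568/16267239]
step 2: K = P̄·Hᵀ·S⁻¹ = [550970851/4456757119 3125919167/8913514238; 1076679925/4456757119 -2075525519/8913514238]
step 2: x' = x̄ + K·y = [9266501983/8913514238, -9464853599/8913514238]
step 2: P' = (I − K·H)·P̄ = [1241091044/4456757119 -643737079/4456757119; -643737079/4456757119 788051361/4456757119]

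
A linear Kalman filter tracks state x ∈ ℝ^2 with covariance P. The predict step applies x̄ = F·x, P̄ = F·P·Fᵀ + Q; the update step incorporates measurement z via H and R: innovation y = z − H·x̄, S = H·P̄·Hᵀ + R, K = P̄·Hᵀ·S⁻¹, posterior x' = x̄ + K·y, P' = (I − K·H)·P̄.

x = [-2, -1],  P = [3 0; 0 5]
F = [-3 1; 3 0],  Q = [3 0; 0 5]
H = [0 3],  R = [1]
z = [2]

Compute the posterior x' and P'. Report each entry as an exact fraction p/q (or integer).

x' = [-175/289, 186/289]
P' = [3554/289 -27/289; -27/289 32/289]

x̄ = F·x = [5, -6]
P̄ = F·P·Fᵀ + Q = [35 -27; -27 32]
y = z − H·x̄ = [20]
S = H·P̄·Hᵀ + R = [289]
K = P̄·Hᵀ·S⁻¹ = [-81/289; 96/289]
x' = x̄ + K·y = [-175/289, 186/289]
P' = (I − K·H)·P̄ = [3554/289 -27/289; -27/289 32/289]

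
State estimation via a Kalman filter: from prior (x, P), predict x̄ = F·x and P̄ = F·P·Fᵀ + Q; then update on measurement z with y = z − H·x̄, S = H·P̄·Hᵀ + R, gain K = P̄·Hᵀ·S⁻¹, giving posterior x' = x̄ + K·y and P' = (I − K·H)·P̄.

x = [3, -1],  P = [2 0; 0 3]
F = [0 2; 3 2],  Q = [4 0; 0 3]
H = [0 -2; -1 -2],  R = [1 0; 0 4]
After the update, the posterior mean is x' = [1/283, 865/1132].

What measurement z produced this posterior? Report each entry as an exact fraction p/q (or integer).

z = [-1, -3]

x̄ = F·x = [-2, 7]
P̄ = F·P·Fᵀ + Q = [16 12; 12 33]
S = H·P̄·Hᵀ + R = [133 156; 156 200]
K = P̄·Hᵀ·S⁻¹ = [180/283 -197/283; -129/283 -39/1132]
x' − x̄ = [567/283, -7059/1132] = K·y
y = (KᵀK)⁻¹·Kᵀ·(x' − x̄) = [13, 9]
z = y + H·x̄ = [13, 9] + [-14, -12] = [-1, -3]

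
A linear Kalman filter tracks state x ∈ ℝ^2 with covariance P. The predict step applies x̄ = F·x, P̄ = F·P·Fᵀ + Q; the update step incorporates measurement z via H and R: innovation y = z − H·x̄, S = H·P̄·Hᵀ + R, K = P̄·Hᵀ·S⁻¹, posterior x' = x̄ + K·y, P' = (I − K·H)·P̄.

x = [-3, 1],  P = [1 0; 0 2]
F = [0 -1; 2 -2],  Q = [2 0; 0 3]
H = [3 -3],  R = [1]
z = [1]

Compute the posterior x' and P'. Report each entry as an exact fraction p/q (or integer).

x̄ = F·x = [-1, -8]
P̄ = F·P·Fᵀ + Q = [4 4; 4 15]
y = z − H·x̄ = [-20]
S = H·P̄·Hᵀ + R = [100]
K = P̄·Hᵀ·S⁻¹ = [0; -33/100]
x' = x̄ + K·y = [-1, -7/5]
P' = (I − K·H)·P̄ = [4 4; 4 411/100]

x' = [-1, -7/5]
P' = [4 4; 4 411/100]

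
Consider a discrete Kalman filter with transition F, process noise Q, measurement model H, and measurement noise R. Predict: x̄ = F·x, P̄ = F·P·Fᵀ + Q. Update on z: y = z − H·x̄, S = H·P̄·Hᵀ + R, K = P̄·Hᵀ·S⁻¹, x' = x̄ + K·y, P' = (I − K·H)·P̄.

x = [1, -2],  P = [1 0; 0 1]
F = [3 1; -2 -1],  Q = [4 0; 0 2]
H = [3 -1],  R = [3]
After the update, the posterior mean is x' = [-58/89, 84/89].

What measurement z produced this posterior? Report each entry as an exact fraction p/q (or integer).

z = [-3]

x̄ = F·x = [1, 0]
P̄ = F·P·Fᵀ + Q = [14 -7; -7 7]
S = H·P̄·Hᵀ + R = [178]
K = P̄·Hᵀ·S⁻¹ = [49/178; -14/89]
x' − x̄ = [-147/89, 84/89] = K·y
y = (KᵀK)⁻¹·Kᵀ·(x' − x̄) = [-6]
z = y + H·x̄ = [-6] + [3] = [-3]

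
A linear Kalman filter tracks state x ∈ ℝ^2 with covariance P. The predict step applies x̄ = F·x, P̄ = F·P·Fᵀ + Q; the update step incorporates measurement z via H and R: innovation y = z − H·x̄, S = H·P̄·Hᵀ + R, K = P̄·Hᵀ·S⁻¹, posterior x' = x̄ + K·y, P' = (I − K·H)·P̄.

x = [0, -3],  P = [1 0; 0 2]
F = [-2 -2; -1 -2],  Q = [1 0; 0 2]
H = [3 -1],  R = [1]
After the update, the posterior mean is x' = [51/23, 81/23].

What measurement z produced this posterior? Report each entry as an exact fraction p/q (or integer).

x̄ = F·x = [6, 6]
P̄ = F·P·Fᵀ + Q = [13 10; 10 11]
S = H·P̄·Hᵀ + R = [69]
K = P̄·Hᵀ·S⁻¹ = [29/69; 19/69]
x' − x̄ = [-87/23, -57/23] = K·y
y = (KᵀK)⁻¹·Kᵀ·(x' − x̄) = [-9]
z = y + H·x̄ = [-9] + [12] = [3]

z = [3]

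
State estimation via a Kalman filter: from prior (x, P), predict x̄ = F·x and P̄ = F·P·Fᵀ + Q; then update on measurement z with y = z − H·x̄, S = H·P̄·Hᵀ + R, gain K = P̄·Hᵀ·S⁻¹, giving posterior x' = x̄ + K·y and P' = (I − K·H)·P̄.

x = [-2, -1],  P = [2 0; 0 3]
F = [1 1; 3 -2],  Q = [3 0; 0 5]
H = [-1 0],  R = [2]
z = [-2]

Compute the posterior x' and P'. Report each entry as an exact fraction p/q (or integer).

x' = [1, -4]
P' = [8/5 0; 0 35]

x̄ = F·x = [-3, -4]
P̄ = F·P·Fᵀ + Q = [8 0; 0 35]
y = z − H·x̄ = [-5]
S = H·P̄·Hᵀ + R = [10]
K = P̄·Hᵀ·S⁻¹ = [-4/5; 0]
x' = x̄ + K·y = [1, -4]
P' = (I − K·H)·P̄ = [8/5 0; 0 35]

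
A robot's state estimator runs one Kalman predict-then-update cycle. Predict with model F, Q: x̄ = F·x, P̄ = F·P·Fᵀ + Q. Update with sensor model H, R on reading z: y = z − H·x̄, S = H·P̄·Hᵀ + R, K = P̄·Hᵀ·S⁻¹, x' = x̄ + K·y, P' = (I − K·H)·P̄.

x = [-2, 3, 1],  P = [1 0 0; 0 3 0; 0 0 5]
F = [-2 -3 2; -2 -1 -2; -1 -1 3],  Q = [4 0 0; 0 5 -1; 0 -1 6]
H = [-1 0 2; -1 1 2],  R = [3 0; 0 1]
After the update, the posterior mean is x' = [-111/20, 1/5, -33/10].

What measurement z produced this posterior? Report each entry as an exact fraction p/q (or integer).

z = [-1, -1]

x̄ = F·x = [-3, -1, 2]
P̄ = F·P·Fᵀ + Q = [55 -7 41; -7 32 -26; 41 -26 55]
S = H·P̄·Hᵀ + R = [114 66; 66 54]
K = P̄·Hᵀ·S⁻¹ = [23/300 83/300; -131/150 62/75; 37/75 29/150]
x' − x̄ = [-51/20, 6/5, -53/10] = K·y
y = (KᵀK)⁻¹·Kᵀ·(x' − x̄) = [-8, -7]
z = y + H·x̄ = [-8, -7] + [7, 6] = [-1, -1]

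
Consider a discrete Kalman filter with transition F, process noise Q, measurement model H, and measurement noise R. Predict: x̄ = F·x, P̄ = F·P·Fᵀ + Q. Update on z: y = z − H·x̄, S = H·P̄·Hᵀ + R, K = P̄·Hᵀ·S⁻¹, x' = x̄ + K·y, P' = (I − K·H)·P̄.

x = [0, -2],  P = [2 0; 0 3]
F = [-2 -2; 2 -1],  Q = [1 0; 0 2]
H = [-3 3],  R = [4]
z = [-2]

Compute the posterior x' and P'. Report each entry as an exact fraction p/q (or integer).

x̄ = F·x = [4, 2]
P̄ = F·P·Fᵀ + Q = [21 -2; -2 13]
y = z − H·x̄ = [4]
S = H·P̄·Hᵀ + R = [346]
K = P̄·Hᵀ·S⁻¹ = [-69/346; 45/346]
x' = x̄ + K·y = [554/173, 436/173]
P' = (I − K·H)·P̄ = [2505/346 2413/346; 2413/346 2473/346]

x' = [554/173, 436/173]
P' = [2505/346 2413/346; 2413/346 2473/346]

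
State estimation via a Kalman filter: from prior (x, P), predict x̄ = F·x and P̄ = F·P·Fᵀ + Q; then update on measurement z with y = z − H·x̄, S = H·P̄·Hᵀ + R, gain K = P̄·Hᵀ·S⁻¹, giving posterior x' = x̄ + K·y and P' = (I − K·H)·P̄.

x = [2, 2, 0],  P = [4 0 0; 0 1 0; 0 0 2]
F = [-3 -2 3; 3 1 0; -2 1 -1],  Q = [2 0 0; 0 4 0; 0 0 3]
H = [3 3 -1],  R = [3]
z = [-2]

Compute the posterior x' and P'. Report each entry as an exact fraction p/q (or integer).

x' = [-705/73, 600/73, -335/146]
P' = [3755/73 -3174/73 3411/146; -3174/73 2737/73 -1335/73; 3411/146 -1335/73 4575/292]

x̄ = F·x = [-10, 8, -2]
P̄ = F·P·Fᵀ + Q = [60 -38 16; -38 41 -23; 16 -23 22]
y = z − H·x̄ = [2]
S = H·P̄·Hᵀ + R = [292]
K = P̄·Hᵀ·S⁻¹ = [25/146; 8/73; -43/292]
x' = x̄ + K·y = [-705/73, 600/73, -335/146]
P' = (I − K·H)·P̄ = [3755/73 -3174/73 3411/146; -3174/73 2737/73 -1335/73; 3411/146 -1335/73 4575/292]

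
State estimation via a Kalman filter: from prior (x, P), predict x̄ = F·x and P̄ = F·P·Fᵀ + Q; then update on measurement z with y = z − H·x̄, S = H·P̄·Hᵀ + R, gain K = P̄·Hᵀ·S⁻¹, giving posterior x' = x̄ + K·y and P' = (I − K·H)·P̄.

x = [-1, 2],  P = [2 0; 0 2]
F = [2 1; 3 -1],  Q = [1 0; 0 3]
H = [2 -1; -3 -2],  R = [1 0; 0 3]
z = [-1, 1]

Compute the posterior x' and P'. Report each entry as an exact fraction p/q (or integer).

x̄ = F·x = [0, -5]
P̄ = F·P·Fᵀ + Q = [11 10; 10 23]
y = z − H·x̄ = [-6, -9]
S = H·P̄·Hᵀ + R = [28 -30; -30 314]
K = P̄·Hᵀ·S⁻¹ = [1089/3946 -281/1973; -1611/3946 -1109/3946]
x' = x̄ + K·y = [-738/1973, -83/3946]
P' = (I − K·H)·P̄ = [276/1973 15/3946; 15/3946 1641/3946]

x' = [-738/1973, -83/3946]
P' = [276/1973 15/3946; 15/3946 1641/3946]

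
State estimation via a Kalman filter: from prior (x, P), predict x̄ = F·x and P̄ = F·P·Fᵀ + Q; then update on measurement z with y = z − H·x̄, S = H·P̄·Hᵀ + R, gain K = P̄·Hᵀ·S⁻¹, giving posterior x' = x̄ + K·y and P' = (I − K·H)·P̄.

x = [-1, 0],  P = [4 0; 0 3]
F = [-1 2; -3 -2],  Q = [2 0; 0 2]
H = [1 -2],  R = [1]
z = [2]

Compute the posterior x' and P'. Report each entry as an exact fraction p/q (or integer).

x' = [115/73, -43/219]
P' = [1206/73 600/73; 600/73 950/219]

x̄ = F·x = [1, 3]
P̄ = F·P·Fᵀ + Q = [18 0; 0 50]
y = z − H·x̄ = [7]
S = H·P̄·Hᵀ + R = [219]
K = P̄·Hᵀ·S⁻¹ = [6/73; -100/219]
x' = x̄ + K·y = [115/73, -43/219]
P' = (I − K·H)·P̄ = [1206/73 600/73; 600/73 950/219]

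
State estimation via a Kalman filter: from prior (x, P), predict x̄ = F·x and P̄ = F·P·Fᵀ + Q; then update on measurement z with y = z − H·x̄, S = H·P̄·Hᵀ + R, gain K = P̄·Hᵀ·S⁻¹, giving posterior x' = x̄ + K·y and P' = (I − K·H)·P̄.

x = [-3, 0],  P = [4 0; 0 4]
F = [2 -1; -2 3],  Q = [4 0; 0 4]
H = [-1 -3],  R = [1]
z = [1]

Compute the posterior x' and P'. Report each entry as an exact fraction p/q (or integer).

x' = [-1386/361, 346/361]
P' = [5064/361 -1708/361; -1708/361 616/361]

x̄ = F·x = [-6, 6]
P̄ = F·P·Fᵀ + Q = [24 -28; -28 56]
y = z − H·x̄ = [13]
S = H·P̄·Hᵀ + R = [361]
K = P̄·Hᵀ·S⁻¹ = [60/361; -140/361]
x' = x̄ + K·y = [-1386/361, 346/361]
P' = (I − K·H)·P̄ = [5064/361 -1708/361; -1708/361 616/361]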